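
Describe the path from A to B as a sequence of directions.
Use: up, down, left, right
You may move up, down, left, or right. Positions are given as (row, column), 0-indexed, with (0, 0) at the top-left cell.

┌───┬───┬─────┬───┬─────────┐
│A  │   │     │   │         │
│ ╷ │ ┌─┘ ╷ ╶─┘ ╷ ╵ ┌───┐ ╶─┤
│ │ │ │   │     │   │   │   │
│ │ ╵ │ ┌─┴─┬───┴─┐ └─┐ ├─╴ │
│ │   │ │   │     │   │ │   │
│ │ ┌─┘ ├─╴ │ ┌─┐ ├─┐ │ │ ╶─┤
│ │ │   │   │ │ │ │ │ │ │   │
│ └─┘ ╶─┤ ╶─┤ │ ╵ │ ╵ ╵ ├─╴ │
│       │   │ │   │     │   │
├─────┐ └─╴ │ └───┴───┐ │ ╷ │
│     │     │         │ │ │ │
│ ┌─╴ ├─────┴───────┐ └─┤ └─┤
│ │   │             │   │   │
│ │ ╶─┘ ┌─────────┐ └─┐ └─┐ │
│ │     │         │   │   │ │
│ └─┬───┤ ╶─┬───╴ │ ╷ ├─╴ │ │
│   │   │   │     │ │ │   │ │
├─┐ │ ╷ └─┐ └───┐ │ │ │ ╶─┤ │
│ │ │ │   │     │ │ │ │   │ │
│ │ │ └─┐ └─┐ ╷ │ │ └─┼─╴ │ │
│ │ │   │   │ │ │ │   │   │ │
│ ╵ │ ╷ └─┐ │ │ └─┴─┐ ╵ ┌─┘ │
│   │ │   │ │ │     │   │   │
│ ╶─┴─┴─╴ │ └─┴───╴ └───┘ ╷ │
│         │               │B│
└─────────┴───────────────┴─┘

Finding the path and converting it to directions:
Path through cells: (0,0) → (1,0) → (2,0) → (3,0) → (4,0) → (4,1) → (4,2) → (3,2) → (3,3) → (2,3) → (1,3) → (1,4) → (0,4) → (0,5) → (1,5) → (1,6) → (1,7) → (0,7) → (0,8) → (1,8) → (1,9) → (0,9) → (0,10) → (0,11) → (0,12) → (1,12) → (1,13) → (2,13) → (2,12) → (3,12) → (3,13) → (4,13) → (4,12) → (5,12) → (6,12) → (6,13) → (7,13) → (8,13) → (9,13) → (10,13) → (11,13) → (12,13)
Directions: down, down, down, down, right, right, up, right, up, up, right, up, right, down, right, right, up, right, down, right, up, right, right, right, down, right, down, left, down, right, down, left, down, down, right, down, down, down, down, down, down

Solution:

┌───┬───┬─────┬───┬─────────┐
│A  │   │↱ ↓  │↱ ↓│↱ → → ↓  │
│ ╷ │ ┌─┘ ╷ ╶─┘ ╷ ╵ ┌───┐ ╶─┤
│↓│ │ │↱ ↑│↳ → ↑│↳ ↑│   │↳ ↓│
│ │ ╵ │ ┌─┴─┬───┴─┐ └─┐ ├─╴ │
│↓│   │↑│   │     │   │ │↓ ↲│
│ │ ┌─┘ ├─╴ │ ┌─┐ ├─┐ │ │ ╶─┤
│↓│ │↱ ↑│   │ │ │ │ │ │ │↳ ↓│
│ └─┘ ╶─┤ ╶─┤ │ ╵ │ ╵ ╵ ├─╴ │
│↳ → ↑  │   │ │   │     │↓ ↲│
├─────┐ └─╴ │ └───┴───┐ │ ╷ │
│     │     │         │ │↓│ │
│ ┌─╴ ├─────┴───────┐ └─┤ └─┤
│ │   │             │   │↳ ↓│
│ │ ╶─┘ ┌─────────┐ └─┐ └─┐ │
│ │     │         │   │   │↓│
│ └─┬───┤ ╶─┬───╴ │ ╷ ├─╴ │ │
│   │   │   │     │ │ │   │↓│
├─┐ │ ╷ └─┐ └───┐ │ │ │ ╶─┤ │
│ │ │ │   │     │ │ │ │   │↓│
│ │ │ └─┐ └─┐ ╷ │ │ └─┼─╴ │ │
│ │ │   │   │ │ │ │   │   │↓│
│ ╵ │ ╷ └─┐ │ │ └─┴─┐ ╵ ┌─┘ │
│   │ │   │ │ │     │   │  ↓│
│ ╶─┴─┴─╴ │ └─┴───╴ └───┘ ╷ │
│         │               │B│
└─────────┴───────────────┴─┘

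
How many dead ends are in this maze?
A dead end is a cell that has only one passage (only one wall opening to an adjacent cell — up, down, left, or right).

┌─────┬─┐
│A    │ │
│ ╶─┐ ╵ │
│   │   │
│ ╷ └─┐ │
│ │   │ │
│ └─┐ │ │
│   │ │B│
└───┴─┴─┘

Checking each cell for number of passages:

Dead ends found at positions:
  (0, 3)
  (3, 1)
  (3, 2)
  (3, 3)
Total dead ends: 4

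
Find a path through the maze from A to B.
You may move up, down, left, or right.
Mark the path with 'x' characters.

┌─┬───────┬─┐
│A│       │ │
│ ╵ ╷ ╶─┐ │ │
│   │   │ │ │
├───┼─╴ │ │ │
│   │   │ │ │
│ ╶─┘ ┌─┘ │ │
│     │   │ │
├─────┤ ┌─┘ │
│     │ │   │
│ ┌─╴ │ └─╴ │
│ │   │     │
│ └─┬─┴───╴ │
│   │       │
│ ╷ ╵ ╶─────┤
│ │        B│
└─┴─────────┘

Finding the shortest path through the maze:
Path length: 22 steps
Directions: down → right → up → right → right → right → down → down → down → left → down → down → right → right → down → left → left → left → down → right → right → right

Solution:

┌─┬───────┬─┐
│A│x x x x│ │
│ ╵ ╷ ╶─┐ │ │
│x x│   │x│ │
├───┼─╴ │ │ │
│   │   │x│ │
│ ╶─┘ ┌─┘ │ │
│     │x x│ │
├─────┤ ┌─┘ │
│     │x│   │
│ ┌─╴ │ └─╴ │
│ │   │x x x│
│ └─┬─┴───╴ │
│   │x x x x│
│ ╷ ╵ ╶─────┤
│ │  x x x B│
└─┴─────────┘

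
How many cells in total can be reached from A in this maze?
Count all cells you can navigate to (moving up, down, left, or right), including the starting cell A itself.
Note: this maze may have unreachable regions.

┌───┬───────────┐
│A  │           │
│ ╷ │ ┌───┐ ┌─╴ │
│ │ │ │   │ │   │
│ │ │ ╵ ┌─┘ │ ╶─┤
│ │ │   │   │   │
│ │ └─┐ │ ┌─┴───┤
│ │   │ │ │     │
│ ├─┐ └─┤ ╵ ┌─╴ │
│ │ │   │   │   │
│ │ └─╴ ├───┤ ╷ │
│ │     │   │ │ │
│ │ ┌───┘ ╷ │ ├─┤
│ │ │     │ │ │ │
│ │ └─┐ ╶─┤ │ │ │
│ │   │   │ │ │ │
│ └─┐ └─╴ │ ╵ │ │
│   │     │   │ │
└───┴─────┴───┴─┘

Using BFS/flood-fill to find all reachable cells from A:
Maze size: 9 × 8 = 72 total cells
3 cell(s) are walled off and cannot be reached from A.
Reachable cells: 69

Reachable region (· marks reachable cells):

┌───┬───────────┐
│A ·│· · · · · ·│
│ ╷ │ ┌───┐ ┌─╴ │
│·│·│·│· ·│·│· ·│
│ │ │ ╵ ┌─┘ │ ╶─┤
│·│·│· ·│· ·│· ·│
│ │ └─┐ │ ┌─┴───┤
│·│· ·│·│·│· · ·│
│ ├─┐ └─┤ ╵ ┌─╴ │
│·│·│· ·│· ·│· ·│
│ │ └─╴ ├───┤ ╷ │
│·│· · ·│· ·│·│·│
│ │ ┌───┘ ╷ │ ├─┤
│·│·│· · ·│·│·│ │
│ │ └─┐ ╶─┤ │ │ │
│·│· ·│· ·│·│·│ │
│ └─┐ └─╴ │ ╵ │ │
│· ·│· · ·│· ·│ │
└───┴─────┴───┴─┘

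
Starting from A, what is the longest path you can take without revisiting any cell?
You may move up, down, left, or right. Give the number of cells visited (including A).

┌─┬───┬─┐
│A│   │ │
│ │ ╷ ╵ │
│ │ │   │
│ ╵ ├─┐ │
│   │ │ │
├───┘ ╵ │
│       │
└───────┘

Finding longest simple path using DFS:
Start: (0, 0)
Longest path visits 14 cells
Path: A → down → down → right → up → up → right → down → right → down → down → left → left → left

Solution:

┌─┬───┬─┐
│A│↱ ↓│ │
│ │ ╷ ╵ │
│↓│↑│↳ ↓│
│ ╵ ├─┐ │
│↳ ↑│ │↓│
├───┘ ╵ │
│B ← ← ↲│
└───────┘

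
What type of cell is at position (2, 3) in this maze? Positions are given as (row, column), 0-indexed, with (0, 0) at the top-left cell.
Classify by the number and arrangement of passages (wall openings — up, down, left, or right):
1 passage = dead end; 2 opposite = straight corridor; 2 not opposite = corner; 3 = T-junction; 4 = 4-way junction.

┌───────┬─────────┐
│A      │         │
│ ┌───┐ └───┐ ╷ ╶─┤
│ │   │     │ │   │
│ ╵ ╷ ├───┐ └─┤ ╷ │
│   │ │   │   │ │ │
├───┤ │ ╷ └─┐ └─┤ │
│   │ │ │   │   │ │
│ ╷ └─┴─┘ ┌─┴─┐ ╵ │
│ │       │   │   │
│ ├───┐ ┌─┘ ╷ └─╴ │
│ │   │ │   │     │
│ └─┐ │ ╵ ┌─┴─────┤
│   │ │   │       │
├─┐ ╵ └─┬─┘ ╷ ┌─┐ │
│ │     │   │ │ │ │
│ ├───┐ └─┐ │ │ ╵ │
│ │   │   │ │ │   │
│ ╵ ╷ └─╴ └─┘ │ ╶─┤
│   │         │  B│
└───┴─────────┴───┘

Checking cell at (2, 3):
Number of passages: 2
Cell type: corner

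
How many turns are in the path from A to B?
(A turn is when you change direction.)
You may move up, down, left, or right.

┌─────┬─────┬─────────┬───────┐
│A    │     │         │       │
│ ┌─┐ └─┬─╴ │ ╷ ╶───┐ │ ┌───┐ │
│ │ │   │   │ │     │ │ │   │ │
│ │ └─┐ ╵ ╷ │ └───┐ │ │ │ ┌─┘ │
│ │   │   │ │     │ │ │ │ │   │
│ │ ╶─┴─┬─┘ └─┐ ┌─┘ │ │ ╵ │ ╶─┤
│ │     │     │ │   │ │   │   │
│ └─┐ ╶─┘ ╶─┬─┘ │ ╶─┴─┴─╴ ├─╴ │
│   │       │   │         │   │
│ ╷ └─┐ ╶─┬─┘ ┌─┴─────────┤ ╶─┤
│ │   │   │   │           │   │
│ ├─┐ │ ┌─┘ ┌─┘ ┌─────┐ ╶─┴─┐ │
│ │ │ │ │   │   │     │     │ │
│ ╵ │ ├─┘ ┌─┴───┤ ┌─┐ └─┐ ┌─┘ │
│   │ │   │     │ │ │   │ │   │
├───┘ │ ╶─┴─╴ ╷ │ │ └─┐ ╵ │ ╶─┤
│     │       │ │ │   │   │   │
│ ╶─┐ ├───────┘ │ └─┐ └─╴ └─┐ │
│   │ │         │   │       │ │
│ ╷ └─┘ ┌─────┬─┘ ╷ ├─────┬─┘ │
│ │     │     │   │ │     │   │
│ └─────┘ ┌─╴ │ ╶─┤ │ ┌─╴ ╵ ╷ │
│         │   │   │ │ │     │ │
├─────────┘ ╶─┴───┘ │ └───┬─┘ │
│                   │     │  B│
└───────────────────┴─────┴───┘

Directions: down, down, down, down, right, down, right, down, down, down, left, left, down, right, down, right, right, up, right, right, right, right, up, up, left, down, left, left, left, up, right, up, right, up, right, up, right, up, up, left, up, up, right, down, right, right, down, down, left, down, right, right, right, right, up, left, up, up, up, right, right, right, down, down, left, down, right, down, left, down, right, down, down, left, down, right, down, down, down, down
Number of turns: 50

Solution:

┌─────┬─────┬─────────┬───────┐
│A    │     │↱ ↓      │↱ → → ↓│
│ ┌─┐ └─┬─╴ │ ╷ ╶───┐ │ ┌───┐ │
│↓│ │   │   │↑│↳ → ↓│ │↑│   │↓│
│ │ └─┐ ╵ ╷ │ └───┐ │ │ │ ┌─┘ │
│↓│   │   │ │↑ ↰  │↓│ │↑│ │↓ ↲│
│ │ ╶─┴─┬─┘ └─┐ ┌─┘ │ │ ╵ │ ╶─┤
│↓│     │     │↑│↓ ↲│ │↑ ↰│↳ ↓│
│ └─┐ ╶─┘ ╶─┬─┘ │ ╶─┴─┴─╴ ├─╴ │
│↳ ↓│       │↱ ↑│↳ → → → ↑│↓ ↲│
│ ╷ └─┐ ╶─┬─┘ ┌─┴─────────┤ ╶─┤
│ │↳ ↓│   │↱ ↑│           │↳ ↓│
│ ├─┐ │ ┌─┘ ┌─┘ ┌─────┐ ╶─┴─┐ │
│ │ │↓│ │↱ ↑│   │     │     │↓│
│ ╵ │ ├─┘ ┌─┴───┤ ┌─┐ └─┐ ┌─┘ │
│   │↓│↱ ↑│  ↓ ↰│ │ │   │ │↓ ↲│
├───┘ │ ╶─┴─╴ ╷ │ │ └─┐ ╵ │ ╶─┤
│↓ ← ↲│↑ ← ← ↲│↑│ │   │   │↳ ↓│
│ ╶─┐ ├───────┘ │ └─┐ └─╴ └─┐ │
│↳ ↓│ │↱ → → → ↑│   │       │↓│
│ ╷ └─┘ ┌─────┬─┘ ╷ ├─────┬─┘ │
│ │↳ → ↑│     │   │ │     │  ↓│
│ └─────┘ ┌─╴ │ ╶─┤ │ ┌─╴ ╵ ╷ │
│         │   │   │ │ │     │↓│
├─────────┘ ╶─┴───┘ │ └───┬─┘ │
│                   │     │  B│
└───────────────────┴─────┴───┘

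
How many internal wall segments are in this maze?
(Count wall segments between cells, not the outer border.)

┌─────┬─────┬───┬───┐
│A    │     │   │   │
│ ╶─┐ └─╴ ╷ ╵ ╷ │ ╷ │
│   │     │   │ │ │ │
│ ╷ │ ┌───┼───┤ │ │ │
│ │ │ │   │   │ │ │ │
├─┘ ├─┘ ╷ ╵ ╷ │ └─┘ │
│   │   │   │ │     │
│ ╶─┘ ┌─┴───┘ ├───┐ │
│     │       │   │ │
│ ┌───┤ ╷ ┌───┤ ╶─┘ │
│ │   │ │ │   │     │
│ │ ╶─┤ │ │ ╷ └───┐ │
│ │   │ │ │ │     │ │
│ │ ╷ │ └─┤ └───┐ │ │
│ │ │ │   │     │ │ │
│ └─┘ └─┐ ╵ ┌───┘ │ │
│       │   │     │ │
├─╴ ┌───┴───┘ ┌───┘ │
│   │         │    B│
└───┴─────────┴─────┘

Counting internal wall segments:
Total internal walls: 81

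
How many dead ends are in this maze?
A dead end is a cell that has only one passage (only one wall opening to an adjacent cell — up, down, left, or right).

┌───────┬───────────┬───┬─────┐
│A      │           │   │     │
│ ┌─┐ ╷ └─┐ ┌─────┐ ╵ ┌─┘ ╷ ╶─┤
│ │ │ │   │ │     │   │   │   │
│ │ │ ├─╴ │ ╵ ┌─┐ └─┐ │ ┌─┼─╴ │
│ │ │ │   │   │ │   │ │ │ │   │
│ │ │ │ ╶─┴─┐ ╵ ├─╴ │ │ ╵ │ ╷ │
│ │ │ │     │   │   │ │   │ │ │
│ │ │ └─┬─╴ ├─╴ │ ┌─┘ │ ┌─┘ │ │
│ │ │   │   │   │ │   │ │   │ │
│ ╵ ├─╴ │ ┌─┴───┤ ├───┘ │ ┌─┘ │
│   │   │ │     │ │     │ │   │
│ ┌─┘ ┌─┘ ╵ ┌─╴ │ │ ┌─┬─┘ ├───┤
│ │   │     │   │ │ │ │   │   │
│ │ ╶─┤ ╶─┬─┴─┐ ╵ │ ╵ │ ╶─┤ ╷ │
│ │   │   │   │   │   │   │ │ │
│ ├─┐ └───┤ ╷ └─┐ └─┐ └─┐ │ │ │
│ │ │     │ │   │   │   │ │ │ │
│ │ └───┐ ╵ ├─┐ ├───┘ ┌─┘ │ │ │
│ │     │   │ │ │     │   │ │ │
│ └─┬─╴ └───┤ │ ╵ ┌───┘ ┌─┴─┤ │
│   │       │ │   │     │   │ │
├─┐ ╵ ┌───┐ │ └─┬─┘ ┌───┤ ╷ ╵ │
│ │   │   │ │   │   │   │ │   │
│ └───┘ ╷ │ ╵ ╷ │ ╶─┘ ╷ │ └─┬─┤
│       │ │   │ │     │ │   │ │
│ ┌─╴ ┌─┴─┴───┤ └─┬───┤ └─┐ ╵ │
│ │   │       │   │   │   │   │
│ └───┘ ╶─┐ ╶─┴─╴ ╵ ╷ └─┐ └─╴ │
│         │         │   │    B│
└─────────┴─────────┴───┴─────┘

Checking each cell for number of passages:

Dead ends found at positions:
  (0, 4)
  (0, 11)
  (0, 14)
  (1, 1)
  (2, 7)
  (2, 12)
  (4, 6)
  (4, 9)
  (5, 13)
  (6, 6)
  (6, 10)
  (7, 4)
  (8, 1)
  (8, 9)
  (8, 11)
  (9, 6)
  (9, 13)
  (11, 0)
  (12, 4)
  (12, 14)
  (13, 1)
  (13, 6)
  (14, 4)
  (14, 11)
Total dead ends: 24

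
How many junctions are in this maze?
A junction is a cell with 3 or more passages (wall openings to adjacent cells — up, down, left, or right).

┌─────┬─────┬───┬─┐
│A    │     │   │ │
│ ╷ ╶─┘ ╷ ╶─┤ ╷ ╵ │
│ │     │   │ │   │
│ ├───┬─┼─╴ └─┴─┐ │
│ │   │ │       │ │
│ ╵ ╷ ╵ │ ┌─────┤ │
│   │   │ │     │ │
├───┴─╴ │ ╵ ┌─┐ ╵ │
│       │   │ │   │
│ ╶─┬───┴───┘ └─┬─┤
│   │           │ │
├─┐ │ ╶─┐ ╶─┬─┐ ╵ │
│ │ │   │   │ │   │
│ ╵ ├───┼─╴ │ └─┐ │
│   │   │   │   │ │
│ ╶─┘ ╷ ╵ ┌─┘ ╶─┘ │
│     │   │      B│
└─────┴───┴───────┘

Checking each cell for number of passages:

Junctions found (3+ passages):
  (0, 1): 3 passages
  (0, 4): 3 passages
  (1, 8): 3 passages
  (2, 5): 3 passages
  (3, 3): 3 passages
  (5, 4): 3 passages
  (5, 6): 3 passages
  (6, 8): 3 passages
  (7, 0): 3 passages
  (7, 6): 3 passages
  (8, 6): 3 passages
Total junctions: 11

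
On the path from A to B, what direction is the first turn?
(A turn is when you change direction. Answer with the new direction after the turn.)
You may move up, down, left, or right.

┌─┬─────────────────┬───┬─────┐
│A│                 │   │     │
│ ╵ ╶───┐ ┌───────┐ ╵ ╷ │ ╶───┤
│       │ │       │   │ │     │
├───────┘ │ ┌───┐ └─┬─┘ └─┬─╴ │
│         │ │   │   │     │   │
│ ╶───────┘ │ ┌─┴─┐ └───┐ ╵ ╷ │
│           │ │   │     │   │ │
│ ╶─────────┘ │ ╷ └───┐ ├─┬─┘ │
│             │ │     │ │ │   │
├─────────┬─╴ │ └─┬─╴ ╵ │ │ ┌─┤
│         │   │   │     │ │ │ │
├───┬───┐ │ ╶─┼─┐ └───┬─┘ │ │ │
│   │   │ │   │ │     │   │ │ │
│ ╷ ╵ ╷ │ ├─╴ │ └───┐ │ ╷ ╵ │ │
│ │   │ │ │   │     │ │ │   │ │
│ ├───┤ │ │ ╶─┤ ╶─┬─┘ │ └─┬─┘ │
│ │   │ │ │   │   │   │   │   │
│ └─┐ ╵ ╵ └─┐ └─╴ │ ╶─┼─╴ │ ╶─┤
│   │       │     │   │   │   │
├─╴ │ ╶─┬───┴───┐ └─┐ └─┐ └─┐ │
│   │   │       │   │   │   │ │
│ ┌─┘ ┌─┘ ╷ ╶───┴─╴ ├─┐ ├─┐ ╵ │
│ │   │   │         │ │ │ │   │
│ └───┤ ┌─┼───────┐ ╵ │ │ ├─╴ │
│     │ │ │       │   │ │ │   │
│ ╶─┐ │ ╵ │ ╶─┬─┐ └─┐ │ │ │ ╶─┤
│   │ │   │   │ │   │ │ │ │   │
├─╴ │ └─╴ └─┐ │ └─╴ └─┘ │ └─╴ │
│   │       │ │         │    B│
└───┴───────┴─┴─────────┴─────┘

Directions: down, right, up, right, right, right, right, right, right, right, right, down, right, up, right, down, down, right, down, right, up, right, down, down, left, down, down, down, left, up, left, down, down, right, down, down, right, down, right, down, left, down, right, down
First turn direction: right

Solution:

┌─┬─────────────────┬───┬─────┐
│A│↱ → → → → → → → ↓│↱ ↓│     │
│ ╵ ╶───┐ ┌───────┐ ╵ ╷ │ ╶───┤
│↳ ↑    │ │       │↳ ↑│↓│     │
├───────┘ │ ┌───┐ └─┬─┘ └─┬─╴ │
│         │ │   │   │  ↳ ↓│↱ ↓│
│ ╶───────┘ │ ┌─┴─┐ └───┐ ╵ ╷ │
│           │ │   │     │↳ ↑│↓│
│ ╶─────────┘ │ ╷ └───┐ ├─┬─┘ │
│             │ │     │ │ │↓ ↲│
├─────────┬─╴ │ └─┬─╴ ╵ │ │ ┌─┤
│         │   │   │     │ │↓│ │
├───┬───┐ │ ╶─┼─┐ └───┬─┘ │ │ │
│   │   │ │   │ │     │↓ ↰│↓│ │
│ ╷ ╵ ╷ │ ├─╴ │ └───┐ │ ╷ ╵ │ │
│ │   │ │ │   │     │ │↓│↑ ↲│ │
│ ├───┤ │ │ ╶─┤ ╶─┬─┘ │ └─┬─┘ │
│ │   │ │ │   │   │   │↳ ↓│   │
│ └─┐ ╵ ╵ └─┐ └─╴ │ ╶─┼─╴ │ ╶─┤
│   │       │     │   │  ↓│   │
├─╴ │ ╶─┬───┴───┐ └─┐ └─┐ └─┐ │
│   │   │       │   │   │↳ ↓│ │
│ ┌─┘ ┌─┘ ╷ ╶───┴─╴ ├─┐ ├─┐ ╵ │
│ │   │   │         │ │ │ │↳ ↓│
│ └───┤ ┌─┼───────┐ ╵ │ │ ├─╴ │
│     │ │ │       │   │ │ │↓ ↲│
│ ╶─┐ │ ╵ │ ╶─┬─┐ └─┐ │ │ │ ╶─┤
│   │ │   │   │ │   │ │ │ │↳ ↓│
├─╴ │ └─╴ └─┐ │ └─╴ └─┘ │ └─╴ │
│   │       │ │         │    B│
└───┴───────┴─┴─────────┴─────┘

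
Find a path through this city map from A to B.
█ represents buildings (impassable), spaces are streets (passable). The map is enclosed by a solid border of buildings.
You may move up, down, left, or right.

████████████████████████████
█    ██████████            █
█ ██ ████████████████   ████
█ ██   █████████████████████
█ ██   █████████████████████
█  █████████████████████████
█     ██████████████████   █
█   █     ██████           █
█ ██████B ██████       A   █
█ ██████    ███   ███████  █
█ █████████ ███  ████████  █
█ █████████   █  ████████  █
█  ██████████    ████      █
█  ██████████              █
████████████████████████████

Finding the shortest path from A to B:
Movement: cardinal only
Path length: 23 steps
Directions: left → left → left → left → left → left → down → left → down → down → down → left → left → left → up → left → left → up → up → left → left → up → left

Solution:

████████████████████████████
█    ██████████            █
█ ██ ████████████████   ████
█ ██   █████████████████████
█ ██   █████████████████████
█  █████████████████████████
█     ██████████████████   █
█   █     ██████           █
█ ██████B↰██████ ↓←←←←←A   █
█ ██████ ↑←↰███ ↓↲███████  █
█ █████████↑███ ↓████████  █
█ █████████↑←↰█ ↓████████  █
█  ██████████↑←←↲████      █
█  ██████████              █
████████████████████████████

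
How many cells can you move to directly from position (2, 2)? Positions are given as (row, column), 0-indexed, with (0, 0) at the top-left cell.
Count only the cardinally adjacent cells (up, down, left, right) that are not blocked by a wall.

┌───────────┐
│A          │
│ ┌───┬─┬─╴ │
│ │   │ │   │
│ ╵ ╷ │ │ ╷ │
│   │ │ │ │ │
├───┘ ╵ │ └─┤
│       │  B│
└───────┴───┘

Checking passable neighbors of (2, 2):
Neighbors: (1, 2), (3, 2)
Count: 2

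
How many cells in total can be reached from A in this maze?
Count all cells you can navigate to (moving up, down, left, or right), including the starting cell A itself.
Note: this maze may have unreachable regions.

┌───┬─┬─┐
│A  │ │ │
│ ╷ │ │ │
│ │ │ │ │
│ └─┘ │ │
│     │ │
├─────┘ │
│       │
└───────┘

Using BFS/flood-fill to find all reachable cells from A:
Maze size: 4 × 4 = 16 total cells
7 cell(s) are walled off and cannot be reached from A.
Reachable cells: 9

Reachable region (· marks reachable cells):

┌───┬─┬─┐
│A ·│·│ │
│ ╷ │ │ │
│·│·│·│ │
│ └─┘ │ │
│· · ·│ │
├─────┘ │
│       │
└───────┘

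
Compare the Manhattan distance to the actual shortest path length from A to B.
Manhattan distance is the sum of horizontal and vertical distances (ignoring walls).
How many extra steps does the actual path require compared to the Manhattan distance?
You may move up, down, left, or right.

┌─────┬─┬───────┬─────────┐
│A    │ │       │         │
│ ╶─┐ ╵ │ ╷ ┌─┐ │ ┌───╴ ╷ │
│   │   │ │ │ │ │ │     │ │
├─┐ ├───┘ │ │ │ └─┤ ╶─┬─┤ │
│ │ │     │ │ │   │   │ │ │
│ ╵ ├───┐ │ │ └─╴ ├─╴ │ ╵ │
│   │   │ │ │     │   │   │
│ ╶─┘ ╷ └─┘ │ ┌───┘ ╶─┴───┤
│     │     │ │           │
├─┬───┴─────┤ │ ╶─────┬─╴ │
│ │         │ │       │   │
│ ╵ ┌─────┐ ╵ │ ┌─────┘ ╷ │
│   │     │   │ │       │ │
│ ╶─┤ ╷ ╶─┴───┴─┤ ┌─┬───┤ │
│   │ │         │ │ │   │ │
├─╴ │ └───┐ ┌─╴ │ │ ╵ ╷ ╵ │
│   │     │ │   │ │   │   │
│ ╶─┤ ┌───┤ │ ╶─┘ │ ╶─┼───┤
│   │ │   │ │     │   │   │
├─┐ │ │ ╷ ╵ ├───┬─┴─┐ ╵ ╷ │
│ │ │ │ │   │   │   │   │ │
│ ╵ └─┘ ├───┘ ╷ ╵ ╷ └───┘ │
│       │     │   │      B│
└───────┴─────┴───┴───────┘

Manhattan distance: |11 - 0| + |12 - 0| = 23
Actual path length: 85
Extra steps: 85 - 23 = 62

Solution:

┌─────┬─┬───────┬─────────┐
│A    │ │  ↱ → ↓│         │
│ ╶─┐ ╵ │ ╷ ┌─┐ │ ┌───╴ ╷ │
│↳ ↓│   │ │↑│ │↓│ │     │ │
├─┐ ├───┘ │ │ │ └─┤ ╶─┬─┤ │
│ │↓│     │↑│ │↳ ↓│   │ │ │
│ ╵ ├───┐ │ │ └─╴ ├─╴ │ ╵ │
│↓ ↲│↱ ↓│ │↑│↓ ← ↲│   │   │
│ ╶─┘ ╷ └─┘ │ ┌───┘ ╶─┴───┤
│↳ → ↑│↳ → ↑│↓│           │
├─┬───┴─────┤ │ ╶─────┬─╴ │
│ │↓ ← ← ← ↰│↓│       │↱ ↓│
│ ╵ ┌─────┐ ╵ │ ┌─────┘ ╷ │
│↓ ↲│     │↑ ↲│ │↱ → → ↑│↓│
│ ╶─┤ ╷ ╶─┴───┴─┤ ┌─┬───┤ │
│↳ ↓│ │    ↱ → ↓│↑│ │↓ ↰│↓│
├─╴ │ └───┐ ┌─╴ │ │ ╵ ╷ ╵ │
│↓ ↲│     │↑│↓ ↲│↑│↓ ↲│↑ ↲│
│ ╶─┤ ┌───┤ │ ╶─┘ │ ╶─┼───┤
│↳ ↓│ │↱ ↓│↑│↳ → ↑│↳ ↓│↱ ↓│
├─┐ │ │ ╷ ╵ ├───┬─┴─┐ ╵ ╷ │
│ │↓│ │↑│↳ ↑│   │   │↳ ↑│↓│
│ ╵ └─┘ ├───┘ ╷ ╵ ╷ └───┘ │
│  ↳ → ↑│     │   │      B│
└───────┴─────┴───┴───────┘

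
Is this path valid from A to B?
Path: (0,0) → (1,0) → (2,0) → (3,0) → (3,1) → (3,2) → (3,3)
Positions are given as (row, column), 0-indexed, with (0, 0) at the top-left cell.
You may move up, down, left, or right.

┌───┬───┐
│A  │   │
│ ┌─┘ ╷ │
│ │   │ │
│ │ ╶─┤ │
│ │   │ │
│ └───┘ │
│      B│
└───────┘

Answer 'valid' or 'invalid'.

Checking path validity:
Result: All consecutive moves are passable.

valid

Correct solution:

┌───┬───┐
│A  │   │
│ ┌─┘ ╷ │
│↓│   │ │
│ │ ╶─┤ │
│↓│   │ │
│ └───┘ │
│↳ → → B│
└───────┘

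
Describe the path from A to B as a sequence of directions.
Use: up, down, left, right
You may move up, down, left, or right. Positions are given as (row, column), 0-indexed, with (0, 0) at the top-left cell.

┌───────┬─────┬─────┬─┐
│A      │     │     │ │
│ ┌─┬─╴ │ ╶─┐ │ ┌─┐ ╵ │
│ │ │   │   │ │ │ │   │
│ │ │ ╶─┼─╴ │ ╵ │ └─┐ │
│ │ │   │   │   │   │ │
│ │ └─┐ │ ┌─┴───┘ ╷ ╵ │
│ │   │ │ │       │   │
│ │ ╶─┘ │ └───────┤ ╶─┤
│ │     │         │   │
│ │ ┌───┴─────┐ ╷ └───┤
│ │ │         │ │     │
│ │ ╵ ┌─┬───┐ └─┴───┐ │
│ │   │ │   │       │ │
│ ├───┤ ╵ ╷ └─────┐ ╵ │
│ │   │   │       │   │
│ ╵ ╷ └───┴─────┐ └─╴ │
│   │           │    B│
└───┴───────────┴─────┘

Finding the path and converting it to directions:
Path through cells: (0,0) → (0,1) → (0,2) → (0,3) → (1,3) → (1,2) → (2,2) → (2,3) → (3,3) → (4,3) → (4,2) → (4,1) → (5,1) → (6,1) → (6,2) → (5,2) → (5,3) → (5,4) → (5,5) → (5,6) → (6,6) → (6,7) → (6,8) → (6,9) → (7,9) → (7,10) → (8,10)
Directions: right, right, right, down, left, down, right, down, down, left, left, down, down, right, up, right, right, right, right, down, right, right, right, down, right, down

Solution:

┌───────┬─────┬─────┬─┐
│A → → ↓│     │     │ │
│ ┌─┬─╴ │ ╶─┐ │ ┌─┐ ╵ │
│ │ │↓ ↲│   │ │ │ │   │
│ │ │ ╶─┼─╴ │ ╵ │ └─┐ │
│ │ │↳ ↓│   │   │   │ │
│ │ └─┐ │ ┌─┴───┘ ╷ ╵ │
│ │   │↓│ │       │   │
│ │ ╶─┘ │ └───────┤ ╶─┤
│ │↓ ← ↲│         │   │
│ │ ┌───┴─────┐ ╷ └───┤
│ │↓│↱ → → → ↓│ │     │
│ │ ╵ ┌─┬───┐ └─┴───┐ │
│ │↳ ↑│ │   │↳ → → ↓│ │
│ ├───┤ ╵ ╷ └─────┐ ╵ │
│ │   │   │       │↳ ↓│
│ ╵ ╷ └───┴─────┐ └─╴ │
│   │           │    B│
└───┴───────────┴─────┘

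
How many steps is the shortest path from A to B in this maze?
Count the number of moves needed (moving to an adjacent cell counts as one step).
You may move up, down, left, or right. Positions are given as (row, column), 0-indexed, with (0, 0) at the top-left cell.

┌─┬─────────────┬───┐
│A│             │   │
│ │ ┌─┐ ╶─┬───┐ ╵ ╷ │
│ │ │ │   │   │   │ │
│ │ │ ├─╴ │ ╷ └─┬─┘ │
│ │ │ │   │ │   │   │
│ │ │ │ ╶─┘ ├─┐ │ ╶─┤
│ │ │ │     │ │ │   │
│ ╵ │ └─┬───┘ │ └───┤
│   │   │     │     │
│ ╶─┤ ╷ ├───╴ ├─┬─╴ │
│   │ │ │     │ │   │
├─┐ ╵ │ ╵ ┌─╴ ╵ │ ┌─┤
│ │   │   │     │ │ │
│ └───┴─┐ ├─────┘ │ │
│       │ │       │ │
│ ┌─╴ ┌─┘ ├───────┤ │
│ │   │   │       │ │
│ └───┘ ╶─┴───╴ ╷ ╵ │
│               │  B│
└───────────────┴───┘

Using BFS to find shortest path:
Start: (0, 0), End: (9, 9)
Path found:
(0,0) → (1,0) → (2,0) → (3,0) → (4,0) → (5,0) → (5,1) → (6,1) → (6,2) → (5,2) → (4,2) → (4,3) → (5,3) → (6,3) → (6,4) → (7,4) → (8,4) → (8,3) → (9,3) → (9,4) → (9,5) → (9,6) → (9,7) → (8,7) → (8,8) → (9,8) → (9,9)
Number of steps: 26

Solution:

┌─┬─────────────┬───┐
│A│             │   │
│ │ ┌─┐ ╶─┬───┐ ╵ ╷ │
│↓│ │ │   │   │   │ │
│ │ │ ├─╴ │ ╷ └─┬─┘ │
│↓│ │ │   │ │   │   │
│ │ │ │ ╶─┘ ├─┐ │ ╶─┤
│↓│ │ │     │ │ │   │
│ ╵ │ └─┬───┘ │ └───┤
│↓  │↱ ↓│     │     │
│ ╶─┤ ╷ ├───╴ ├─┬─╴ │
│↳ ↓│↑│↓│     │ │   │
├─┐ ╵ │ ╵ ┌─╴ ╵ │ ┌─┤
│ │↳ ↑│↳ ↓│     │ │ │
│ └───┴─┐ ├─────┘ │ │
│       │↓│       │ │
│ ┌─╴ ┌─┘ ├───────┤ │
│ │   │↓ ↲│    ↱ ↓│ │
│ └───┘ ╶─┴───╴ ╷ ╵ │
│      ↳ → → → ↑│↳ B│
└───────────────┴───┘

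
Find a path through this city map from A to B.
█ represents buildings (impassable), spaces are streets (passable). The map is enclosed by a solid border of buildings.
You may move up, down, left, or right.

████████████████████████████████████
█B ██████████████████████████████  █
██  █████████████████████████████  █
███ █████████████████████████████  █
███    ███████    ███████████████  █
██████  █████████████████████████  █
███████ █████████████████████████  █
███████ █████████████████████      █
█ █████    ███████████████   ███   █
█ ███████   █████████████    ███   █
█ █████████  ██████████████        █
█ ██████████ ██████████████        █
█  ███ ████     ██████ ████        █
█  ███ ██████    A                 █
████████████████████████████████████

Finding the shortest path from A to B:
Movement: cardinal only
Path length: 28 steps
Directions: left → left → up → left → left → left → up → up → left → up → left → up → left → left → left → up → up → up → left → up → left → left → left → up → up → left → up → left

Solution:

████████████████████████████████████
█B↰██████████████████████████████  █
██↑↰█████████████████████████████  █
███↑█████████████████████████████  █
███↑←←↰███████    ███████████████  █
██████↑↰█████████████████████████  █
███████↑█████████████████████████  █
███████↑█████████████████████      █
█ █████↑←←↰███████████████   ███   █
█ ███████ ↑↰█████████████    ███   █
█ █████████↑↰██████████████        █
█ ██████████↑██████████████        █
█  ███ ████ ↑←←↰██████ ████        █
█  ███ ██████  ↑←A                 █
████████████████████████████████████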